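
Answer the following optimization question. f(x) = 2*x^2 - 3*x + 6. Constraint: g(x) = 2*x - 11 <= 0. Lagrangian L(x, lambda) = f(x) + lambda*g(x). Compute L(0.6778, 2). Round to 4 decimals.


Step 1: Evaluate f(x).
f(0.6778) = 2*0.6778^2 - 3*0.6778 + 6 = 4.8854
Step 2: Evaluate g(x).
g(0.6778) = 2*0.6778 - 11 = -9.6444
Step 3: Compute Lagrangian.
L = 4.8854 + 2*-9.6444 = -14.4034


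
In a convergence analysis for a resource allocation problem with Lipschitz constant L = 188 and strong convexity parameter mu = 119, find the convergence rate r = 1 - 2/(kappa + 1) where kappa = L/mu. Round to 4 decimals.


Step 1: Compute the condition number.
kappa = L/mu = 188/119 = 1.5798
Step 2: Compute the convergence rate.
r = 1 - 2/(kappa + 1) = 1 - 2*mu/(L + mu) = (L - mu)/(L + mu) = 69/307 = 0.2248


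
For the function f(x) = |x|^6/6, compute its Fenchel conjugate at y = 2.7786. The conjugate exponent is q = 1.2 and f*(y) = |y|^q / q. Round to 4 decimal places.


The conjugate exponent q satisfies 1/p + 1/q = 1.
p = 6, so q = 6/(6 - 1) = 1.2
|y|^q = 2.7786^1.2 = 3.4087
f*(2.7786) = 3.4087 / 1.2 = 2.8406


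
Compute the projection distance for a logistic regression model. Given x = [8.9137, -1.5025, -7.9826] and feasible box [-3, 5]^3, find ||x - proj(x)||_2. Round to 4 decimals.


Project each component onto [-3, 5].
clip(8.9137) = 5.0, clip(-1.5025) = -1.5025, clip(-7.9826) = -3.0
Projection = [5.0, -1.5025, -3.0]
Squared diffs: [15.317, 0.0, 24.8263]
Distance = sqrt(40.1433) = 6.3359


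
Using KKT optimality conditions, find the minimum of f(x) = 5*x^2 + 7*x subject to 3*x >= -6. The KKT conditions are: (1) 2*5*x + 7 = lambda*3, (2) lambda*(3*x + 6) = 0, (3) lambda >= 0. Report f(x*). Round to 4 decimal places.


Step 1: Try lambda = 0 (constraint inactive).
Stationarity: 2*5*x + 7 = 0
x* = -7/(2*5) = -0.7
Check constraint: 3*-0.7 = -2.1 >= -6 -- satisfied.
Step 2: Compute optimal value.
f(x*) = 5*(-0.7)^2 + 7*(-0.7) = -2.45


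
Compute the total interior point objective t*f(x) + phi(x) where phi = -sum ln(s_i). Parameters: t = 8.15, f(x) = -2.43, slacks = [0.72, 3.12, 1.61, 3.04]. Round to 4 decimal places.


Step 1: Compute log-barrier.
ln values: [-0.3285, 1.1378, 0.4762, 1.1119]
phi = -(-0.3285 + 1.1378 + 0.4762 + 1.1119) = -2.3974
Step 2: Compute augmented objective.
t*f(x) = 8.15*-2.43 = -19.8045
Total = -19.8045 - 2.3974 = -22.2019


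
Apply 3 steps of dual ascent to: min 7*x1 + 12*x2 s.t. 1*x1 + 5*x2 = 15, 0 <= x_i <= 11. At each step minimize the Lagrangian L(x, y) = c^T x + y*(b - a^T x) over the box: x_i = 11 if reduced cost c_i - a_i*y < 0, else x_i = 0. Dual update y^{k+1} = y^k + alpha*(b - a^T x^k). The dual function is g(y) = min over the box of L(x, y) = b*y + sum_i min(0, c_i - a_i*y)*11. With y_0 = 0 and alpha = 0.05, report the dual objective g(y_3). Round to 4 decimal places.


Dual ascent for LP: min 7*x1 + 12*x2, 1*x1 + 5*x2 = 15, 0 <= x_i <= 11
Step 1: y^k = 0.0, reduced costs: (7.0, 12.0)
  x^k = (0.0, 0.0), subgradient = b - a^T x = 15.0
  y^{k+1} = 0.0 + 0.05*15.0 = 0.75
Step 2: y^k = 0.75, reduced costs: (6.25, 8.25)
  x^k = (0.0, 0.0), subgradient = b - a^T x = 15.0
  y^{k+1} = 0.75 + 0.05*15.0 = 1.5
Step 3: y^k = 1.5, reduced costs: (5.5, 4.5)
  x^k = (0.0, 0.0), subgradient = b - a^T x = 15.0
  y^{k+1} = 1.5 + 0.05*15.0 = 2.25
Dual objective at y_3 = 2.25: reduced costs (4.75, 0.75), box minimizer x = (0.0, 0.0)
g(y_3) = b*y + (c1 - a1*y)*x1 + (c2 - a2*y)*x2 = 15*2.25 + 4.75*0.0 + 0.75*0.0 = 33.75 + 0.0 + 0.0 = 33.75


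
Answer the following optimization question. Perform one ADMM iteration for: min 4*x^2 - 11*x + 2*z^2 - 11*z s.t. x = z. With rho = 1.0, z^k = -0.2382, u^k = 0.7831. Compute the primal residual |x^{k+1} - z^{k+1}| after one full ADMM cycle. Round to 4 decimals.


ADMM iteration with rho = 1.0, z^k = -0.2382, u^k = 0.7831
Step 1: x-update.
Minimize 4*x^2 - 11*x + (1.0/2)*(x + 0.2382 + 0.7831)^2
FOC: (2*4 + 1.0)*x = 11 + 1.0*(-0.2382 - 0.7831)
x^{k+1} = 1.1087
Step 2: z-update.
Minimize 2*z^2 - 11*z + (1.0/2)*(1.1087 - z + 0.7831)^2
FOC: (2*2 + 1.0)*z = 11 + 1.0*(1.1087 + 0.7831)
z^{k+1} = 2.5784
Step 3: u-update.
u^{k+1} = 0.7831 + 1.1087 - 2.5784 = -0.6865
Step 4: Primal residual = |1.1087 - 2.5784| = 1.4696


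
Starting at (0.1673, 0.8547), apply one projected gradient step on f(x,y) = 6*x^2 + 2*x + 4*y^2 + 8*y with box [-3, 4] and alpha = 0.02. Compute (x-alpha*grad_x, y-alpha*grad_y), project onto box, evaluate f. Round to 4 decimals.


Step 1: Compute gradient at (0.1673, 0.8547).
grad_x = 2*6*0.1673 + 2 = 4.0076
grad_y = 2*4*0.8547 + 8 = 14.8376
Step 2: Gradient step.
x_raw = 0.1673 - 0.02*4.0076 = 0.0871
y_raw = 0.8547 - 0.02*14.8376 = 0.5579
Step 3: Project onto [-3, 4].
x_proj = clip(0.0871) = 0.0871
y_proj = clip(0.5579) = 0.5579
Step 4: Evaluate f.
f(0.0871, 0.5579) = 5.9287


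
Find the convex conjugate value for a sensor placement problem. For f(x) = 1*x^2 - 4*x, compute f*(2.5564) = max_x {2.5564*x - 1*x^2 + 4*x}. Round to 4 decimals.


f*(y) = sup_x {y*x - a*x^2 - b*x} = sup_x {(y-b)*x - a*x^2}
FOC: (y - b) - 2a*x = 0 => x* = (y - b)/(2a)
x* = (2.5564 + 4)/(2*1) = 3.2782
f*(2.5564) = (y-b)^2/(4a) = (2.5564 + 4)^2/(4*1)
= 42.9864/4 = 10.7466


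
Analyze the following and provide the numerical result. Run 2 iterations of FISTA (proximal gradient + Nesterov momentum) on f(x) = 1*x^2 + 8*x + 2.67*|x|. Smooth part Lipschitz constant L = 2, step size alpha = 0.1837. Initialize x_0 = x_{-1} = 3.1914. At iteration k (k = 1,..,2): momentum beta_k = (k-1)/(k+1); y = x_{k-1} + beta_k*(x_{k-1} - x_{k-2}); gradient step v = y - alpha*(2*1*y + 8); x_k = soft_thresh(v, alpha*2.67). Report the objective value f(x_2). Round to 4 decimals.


FISTA on f(x) = 1*x^2 + 8*x + 2.67*|x|
L = 2, alpha = 0.1837
Iteration 1: beta = 0.0, y = 3.1914 + 0.0*(3.1914 - 3.1914) = 3.1914
  grad(y) = 14.3828, v = y - alpha*grad = 0.5493
  prox(v) = soft_thresh(0.5493, 0.4905) = 0.0588
Iteration 2: beta = 0.3333, y = 0.0588 + 0.3333*(0.0588 - 3.1914) = -0.9854
  grad(y) = 6.0292, v = y - alpha*grad = -2.093
  prox(v) = soft_thresh(-2.093, 0.4905) = -1.6025
f(x_2) = 1*(-1.6025)^2 + 8*(-1.6025) + 2.67*|-1.6025| = -5.9733


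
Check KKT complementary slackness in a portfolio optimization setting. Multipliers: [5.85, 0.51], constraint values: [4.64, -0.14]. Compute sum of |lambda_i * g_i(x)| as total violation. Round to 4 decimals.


KKT complementary slackness check:
lambda_1 * g_1 = 5.85 * 4.64 = 27.144
lambda_2 * g_2 = 0.51 * -0.14 = -0.0714
Total violation = 27.144 + 0.0714 = 27.2154


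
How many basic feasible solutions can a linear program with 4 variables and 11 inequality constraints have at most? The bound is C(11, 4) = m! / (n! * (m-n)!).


Each vertex corresponds to some choice of n active constraints out of m, so the number of vertices is at most C(m, n) = m! / (n!(m-n)!).
m = 11, n = 4
Numerator: 11 * 10 * 9 * 8
Denominator: 4! = 24
C(11, 4) = 330


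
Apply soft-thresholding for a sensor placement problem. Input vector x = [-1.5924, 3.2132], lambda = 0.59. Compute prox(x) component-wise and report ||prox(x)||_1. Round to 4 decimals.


Soft-thresholding with lambda = 0.59:
prox(-1.5924) = sign(-1.5924)*max(|-1.5924| - 0.59, 0) = -1.0024
prox(3.2132) = sign(3.2132)*max(|3.2132| - 0.59, 0) = 2.6232
prox(x) = [-1.0024, 2.6232]
||prox(x)||_1 = 1.0024 + 2.6232 = 3.6256


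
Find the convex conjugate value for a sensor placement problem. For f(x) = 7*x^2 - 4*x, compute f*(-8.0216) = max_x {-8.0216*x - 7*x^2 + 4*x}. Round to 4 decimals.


f*(y) = sup_x {y*x - a*x^2 - b*x} = sup_x {(y-b)*x - a*x^2}
FOC: (y - b) - 2a*x = 0 => x* = (y - b)/(2a)
x* = (-8.0216 + 4)/(2*7) = -0.2873
f*(-8.0216) = (y-b)^2/(4a) = (-8.0216 + 4)^2/(4*7)
= 16.1733/28 = 0.5776


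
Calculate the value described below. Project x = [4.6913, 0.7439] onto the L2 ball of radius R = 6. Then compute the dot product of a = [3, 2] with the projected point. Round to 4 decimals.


Step 1: Compute ||x|| (intermediates to 6 decimals).
||x|| = sqrt(4.6913^2 + 0.7439^2) = 4.749914
Step 2: Project.
Since ||x|| <= R, proj = x (no scaling needed).
proj(x) = [4.6913, 0.7439]
Step 3: Dot product.
a^T * proj(x) = 3*4.6913 + 2*0.7439 = 15.5617


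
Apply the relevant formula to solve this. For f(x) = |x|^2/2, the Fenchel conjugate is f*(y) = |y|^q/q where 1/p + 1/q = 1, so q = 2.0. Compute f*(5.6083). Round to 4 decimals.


The conjugate exponent q satisfies 1/p + 1/q = 1.
p = 2, so q = 2/(2 - 1) = 2.0
|y|^q = 5.6083^2.0 = 31.453
f*(5.6083) = 31.453 / 2.0 = 15.7265


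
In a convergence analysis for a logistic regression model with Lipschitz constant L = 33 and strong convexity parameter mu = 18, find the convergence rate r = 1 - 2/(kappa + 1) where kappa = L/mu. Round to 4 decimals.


Step 1: Compute the condition number.
kappa = L/mu = 33/18 = 1.8333
Step 2: Compute the convergence rate.
r = 1 - 2/(kappa + 1) = 1 - 2*mu/(L + mu) = (L - mu)/(L + mu) = 15/51 = 0.2941


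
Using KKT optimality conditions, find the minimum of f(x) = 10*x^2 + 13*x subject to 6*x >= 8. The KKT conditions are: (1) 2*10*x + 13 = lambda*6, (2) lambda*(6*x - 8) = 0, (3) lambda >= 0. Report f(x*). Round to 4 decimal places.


Step 1: Try lambda = 0 (constraint inactive).
x_unc = -13/(2*10) = -0.65
Check: 6*-0.65 = -3.9 < 8 -- violated!
Step 2: Constraint must be active: 6*x = 8
x* = 8/6 = 4/3 = 1.3333 (rounded; the exact value 4/3 is used below)
lambda = (2*10*(4/3) + 13)/6 = 6.6111
Step 3: Compute optimal value.
f(x*) = 10*(4/3)^2 + 13*(4/3) = 35.1111


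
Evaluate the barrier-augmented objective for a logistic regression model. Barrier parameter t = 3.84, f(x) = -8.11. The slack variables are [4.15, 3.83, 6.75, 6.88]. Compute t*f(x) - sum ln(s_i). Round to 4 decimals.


Step 1: Compute log-barrier.
ln values: [1.4231, 1.3429, 1.9095, 1.9286]
phi = -(1.4231 + 1.3429 + 1.9095 + 1.9286) = -6.6041
Step 2: Compute augmented objective.
t*f(x) = 3.84*-8.11 = -31.1424
Total = -31.1424 - 6.6041 = -37.7465


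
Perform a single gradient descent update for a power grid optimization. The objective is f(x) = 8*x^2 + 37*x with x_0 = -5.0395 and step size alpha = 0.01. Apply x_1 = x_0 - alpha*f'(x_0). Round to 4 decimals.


We compute the gradient at x_0 and apply the update.
f'(x) = 16*x + 37
f'(-5.0395) = 16*-5.0395 + 37 = -43.632
x_1 = -5.0395 - 0.01*-43.632 = -4.6032


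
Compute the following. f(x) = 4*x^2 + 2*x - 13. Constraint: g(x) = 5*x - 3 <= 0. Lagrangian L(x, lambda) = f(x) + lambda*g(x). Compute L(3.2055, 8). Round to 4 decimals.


Step 1: Evaluate f(x).
f(3.2055) = 4*3.2055^2 + 2*3.2055 - 13 = 34.5119
Step 2: Evaluate g(x).
g(3.2055) = 5*3.2055 - 3 = 13.0275
Step 3: Compute Lagrangian.
L = 34.5119 + 8*13.0275 = 138.7319


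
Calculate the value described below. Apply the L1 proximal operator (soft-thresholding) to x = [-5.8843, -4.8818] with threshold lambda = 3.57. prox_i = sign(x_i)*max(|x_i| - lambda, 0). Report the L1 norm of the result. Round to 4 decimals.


Soft-thresholding with lambda = 3.57:
prox(-5.8843) = sign(-5.8843)*max(|-5.8843| - 3.57, 0) = -2.3143
prox(-4.8818) = sign(-4.8818)*max(|-4.8818| - 3.57, 0) = -1.3118
prox(x) = [-2.3143, -1.3118]
||prox(x)||_1 = 2.3143 + 1.3118 = 3.6261


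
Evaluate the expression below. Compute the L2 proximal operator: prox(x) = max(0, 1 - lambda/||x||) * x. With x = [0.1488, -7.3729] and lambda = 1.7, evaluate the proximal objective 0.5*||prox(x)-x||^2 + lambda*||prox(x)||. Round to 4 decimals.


Step 1: Compute ||x||.
||x|| = 7.3744
Step 2: Compute scaling factor.
scale = max(0, 1 - 1.7/7.3744) = 0.7695
Step 3: prox(x) = [0.1145, -5.6732]
||prox(x)|| = 5.6744
Step 4: Proximal objective.
0.5*||prox-x||^2 = 1.445
lambda*||prox|| = 9.6465
Total = 11.0915


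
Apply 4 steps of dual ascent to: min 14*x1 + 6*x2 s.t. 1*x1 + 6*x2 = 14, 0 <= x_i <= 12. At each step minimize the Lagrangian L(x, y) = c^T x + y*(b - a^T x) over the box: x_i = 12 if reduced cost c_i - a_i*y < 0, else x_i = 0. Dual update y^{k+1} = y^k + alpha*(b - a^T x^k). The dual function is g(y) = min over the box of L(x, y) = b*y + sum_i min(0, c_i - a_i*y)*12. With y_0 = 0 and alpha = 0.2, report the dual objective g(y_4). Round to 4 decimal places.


Dual ascent for LP: min 14*x1 + 6*x2, 1*x1 + 6*x2 = 14, 0 <= x_i <= 12
Step 1: y^k = 0.0, reduced costs: (14.0, 6.0)
  x^k = (0.0, 0.0), subgradient = b - a^T x = 14.0
  y^{k+1} = 0.0 + 0.2*14.0 = 2.8
Step 2: y^k = 2.8, reduced costs: (11.2, -10.8)
  x^k = (0.0, 12.0), subgradient = b - a^T x = -58.0
  y^{k+1} = 2.8 + 0.2*-58.0 = -8.8
Step 3: y^k = -8.8, reduced costs: (22.8, 58.8)
  x^k = (0.0, 0.0), subgradient = b - a^T x = 14.0
  y^{k+1} = -8.8 + 0.2*14.0 = -6.0
Step 4: y^k = -6.0, reduced costs: (20.0, 42.0)
  x^k = (0.0, 0.0), subgradient = b - a^T x = 14.0
  y^{k+1} = -6.0 + 0.2*14.0 = -3.2
Dual objective at y_4 = -3.2: reduced costs (17.2, 25.2), box minimizer x = (0.0, 0.0)
g(y_4) = b*y + (c1 - a1*y)*x1 + (c2 - a2*y)*x2 = 14*(-3.2) + 17.2*0.0 + 25.2*0.0 = -44.8 + 0.0 + 0.0 = -44.8


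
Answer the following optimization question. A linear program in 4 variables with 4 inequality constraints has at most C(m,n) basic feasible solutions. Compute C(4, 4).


Each vertex corresponds to some choice of n active constraints out of m, so the number of vertices is at most C(m, n) = m! / (n!(m-n)!).
m = 4, n = 4
Numerator: 4 * 3 * 2 * 1
Denominator: 4! = 24
C(4, 4) = 1


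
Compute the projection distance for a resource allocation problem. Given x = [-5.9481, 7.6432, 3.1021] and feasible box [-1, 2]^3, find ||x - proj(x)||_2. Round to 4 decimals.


Project each component onto [-1, 2].
clip(-5.9481) = -1.0, clip(7.6432) = 2.0, clip(3.1021) = 2.0
Projection = [-1.0, 2.0, 2.0]
Squared diffs: [24.4837, 31.8457, 1.2146]
Distance = sqrt(57.544) = 7.5858


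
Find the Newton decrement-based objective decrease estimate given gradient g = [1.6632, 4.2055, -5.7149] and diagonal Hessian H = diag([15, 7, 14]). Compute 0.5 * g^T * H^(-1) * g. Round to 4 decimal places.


Step 1: H is diagonal, so H^(-1) * g = [0.1109, 0.6008, -0.4082].
Step 2: g^T H^(-1) g = sum_i g_i^2 / H_ii
  = (1.6632)^2/15 + (4.2055)^2/7 + (-5.7149)^2/14
  = 0.1844 + 2.5266 + 2.3329 = 5.0439
Step 3: Objective decrease = 0.5 * g^T H^(-1) g = 2.5219


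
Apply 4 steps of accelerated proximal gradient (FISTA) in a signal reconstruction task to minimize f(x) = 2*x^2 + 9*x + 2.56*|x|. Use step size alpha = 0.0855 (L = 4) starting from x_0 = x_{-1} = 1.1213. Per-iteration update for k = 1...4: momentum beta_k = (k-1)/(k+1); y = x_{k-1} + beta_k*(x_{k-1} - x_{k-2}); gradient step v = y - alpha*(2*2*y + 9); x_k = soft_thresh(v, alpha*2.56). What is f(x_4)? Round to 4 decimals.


FISTA on f(x) = 2*x^2 + 9*x + 2.56*|x|
L = 4, alpha = 0.0855
Iteration 1: beta = 0.0, y = 1.1213 + 0.0*(1.1213 - 1.1213) = 1.1213
  grad(y) = 13.4852, v = y - alpha*grad = -0.0317
  prox(v) = soft_thresh(-0.0317, 0.2189) = 0.0
Iteration 2: beta = 0.3333, y = 0.0 + 0.3333*(0.0 - 1.1213) = -0.3738
  grad(y) = 7.5049, v = y - alpha*grad = -1.0154
  prox(v) = soft_thresh(-1.0154, 0.2189) = -0.7966
Iteration 3: beta = 0.5, y = -0.7966 + 0.5*(-0.7966 - 0.0) = -1.1948
  grad(y) = 4.2206, v = y - alpha*grad = -1.5557
  prox(v) = soft_thresh(-1.5557, 0.2189) = -1.3368
Iteration 4: beta = 0.6, y = -1.3368 + 0.6*(-1.3368 + 0.7966) = -1.661
  grad(y) = 2.3561, v = y - alpha*grad = -1.8624
  prox(v) = soft_thresh(-1.8624, 0.2189) = -1.6435
f(x_4) = 2*(-1.6435)^2 + 9*(-1.6435) + 2.56*|-1.6435| = -5.1819


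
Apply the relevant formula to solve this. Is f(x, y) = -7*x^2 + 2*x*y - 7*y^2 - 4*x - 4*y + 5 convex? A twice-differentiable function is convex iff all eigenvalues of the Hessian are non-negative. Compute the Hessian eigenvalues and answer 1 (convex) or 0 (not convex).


The Hessian of f(x,y) = -7*x^2 + 2*x*y - 7*y^2 - 4*x - 4*y + 5 is:
H = [[-14, 2], [2, -14]]
Trace = -14 - 14 = -28
Determinant = -14*-14 - (2)^2 = 192
Discriminant = (-28)^2 - 4*192 = 16.0
Eigenvalues: lambda_1 = -16.0, lambda_2 = -12.0
The function is not convex.

0


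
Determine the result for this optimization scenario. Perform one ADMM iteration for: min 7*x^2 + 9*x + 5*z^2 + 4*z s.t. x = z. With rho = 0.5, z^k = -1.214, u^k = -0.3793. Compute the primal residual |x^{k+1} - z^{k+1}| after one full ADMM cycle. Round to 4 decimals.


ADMM iteration with rho = 0.5, z^k = -1.214, u^k = -0.3793
Step 1: x-update.
Minimize 7*x^2 + 9*x + (0.5/2)*(x + 1.214 - 0.3793)^2
FOC: (2*7 + 0.5)*x = -9 + 0.5*(-1.214 + 0.3793)
x^{k+1} = -0.6495
Step 2: z-update.
Minimize 5*z^2 + 4*z + (0.5/2)*(-0.6495 - z - 0.3793)^2
FOC: (2*5 + 0.5)*z = -4 + 0.5*(-0.6495 - 0.3793)
z^{k+1} = -0.4299
Step 3: u-update.
u^{k+1} = -0.3793 - 0.6495 + 0.4299 = -0.5988
Step 4: Primal residual = |-0.6495 + 0.4299| = 0.2195


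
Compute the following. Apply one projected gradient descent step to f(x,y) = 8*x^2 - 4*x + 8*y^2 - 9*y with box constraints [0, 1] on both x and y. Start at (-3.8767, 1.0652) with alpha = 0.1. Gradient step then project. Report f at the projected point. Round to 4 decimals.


Step 1: Compute gradient at (-3.8767, 1.0652).
grad_x = 2*8*-3.8767 - 4 = -66.0272
grad_y = 2*8*1.0652 - 9 = 8.0432
Step 2: Gradient step.
x_raw = -3.8767 - 0.1*-66.0272 = 2.726
y_raw = 1.0652 - 0.1*8.0432 = 0.2609
Step 3: Project onto [0, 1].
x_proj = clip(2.726) = 1.0
y_proj = clip(0.2609) = 0.2609
Step 4: Evaluate f.
f(1.0, 0.2609) = 2.1965


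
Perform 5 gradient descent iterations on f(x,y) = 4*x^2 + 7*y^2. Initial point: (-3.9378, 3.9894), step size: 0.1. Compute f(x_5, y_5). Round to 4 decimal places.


Gradient descent on f(x,y) = 4*x^2 + 7*y^2.
Starting point: (-3.9378, 3.9894), alpha = 0.1
Step 1: grad_x = 2*4*-3.9378 = -31.5024, grad_y = 2*7*3.9894 = 55.8516
  x_1 = -3.9378 - 0.1*-31.5024 = -0.7876
  y_1 = 3.9894 - 0.1*55.8516 = -1.5958
Step 2: grad_x = 2*4*-0.7876 = -6.3005, grad_y = 2*7*-1.5958 = -22.3406
  x_2 = -0.7876 - 0.1*-6.3005 = -0.1575
  y_2 = -1.5958 - 0.1*-22.3406 = 0.6383
Step 3: grad_x = 2*4*-0.1575 = -1.2601, grad_y = 2*7*0.6383 = 8.9363
  x_3 = -0.1575 - 0.1*-1.2601 = -0.0315
  y_3 = 0.6383 - 0.1*8.9363 = -0.2553
Step 4: grad_x = 2*4*-0.0315 = -0.252, grad_y = 2*7*-0.2553 = -3.5745
  x_4 = -0.0315 - 0.1*-0.252 = -0.0063
  y_4 = -0.2553 - 0.1*-3.5745 = 0.1021
Step 5: grad_x = 2*4*-0.0063 = -0.0504, grad_y = 2*7*0.1021 = 1.4298
  x_5 = -0.0063 - 0.1*-0.0504 = -0.0013
  y_5 = 0.1021 - 0.1*1.4298 = -0.0409
f(-0.0013, -0.0409) = 4*(-0.0013)^2 + 7*(-0.0409)^2 = 0.0117


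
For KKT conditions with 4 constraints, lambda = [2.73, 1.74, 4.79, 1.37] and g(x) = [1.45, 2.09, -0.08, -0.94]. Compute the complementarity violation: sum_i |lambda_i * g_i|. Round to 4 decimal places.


KKT complementary slackness check:
lambda_1 * g_1 = 2.73 * 1.45 = 3.9585
lambda_2 * g_2 = 1.74 * 2.09 = 3.6366
lambda_3 * g_3 = 4.79 * -0.08 = -0.3832
lambda_4 * g_4 = 1.37 * -0.94 = -1.2878
Total violation = 3.9585 + 3.6366 + 0.3832 + 1.2878 = 9.2661


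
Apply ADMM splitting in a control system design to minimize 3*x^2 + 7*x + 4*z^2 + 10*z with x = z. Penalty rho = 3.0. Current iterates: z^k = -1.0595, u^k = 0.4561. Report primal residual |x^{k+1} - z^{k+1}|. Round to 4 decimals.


ADMM iteration with rho = 3.0, z^k = -1.0595, u^k = 0.4561
Step 1: x-update.
Minimize 3*x^2 + 7*x + (3.0/2)*(x + 1.0595 + 0.4561)^2
FOC: (2*3 + 3.0)*x = -7 + 3.0*(-1.0595 - 0.4561)
x^{k+1} = -1.283
Step 2: z-update.
Minimize 4*z^2 + 10*z + (3.0/2)*(-1.283 - z + 0.4561)^2
FOC: (2*4 + 3.0)*z = -10 + 3.0*(-1.283 + 0.4561)
z^{k+1} = -1.1346
Step 3: u-update.
u^{k+1} = 0.4561 - 1.283 + 1.1346 = 0.3077
Step 4: Primal residual = |-1.283 + 1.1346| = 0.1484


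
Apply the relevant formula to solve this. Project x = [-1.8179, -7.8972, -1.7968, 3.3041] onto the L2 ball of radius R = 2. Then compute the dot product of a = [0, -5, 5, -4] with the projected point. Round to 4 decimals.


Step 1: Compute ||x|| (intermediates to 6 decimals).
||x|| = sqrt((-1.8179)^2 + (-7.8972)^2 + (-1.7968)^2 + 3.3041^2) = 8.933985
Step 2: Project.
Since ||x|| > R, scale = R/||x|| = 2/8.933985 = 0.223864, proj(x) = scale * x
proj(x) = [-0.406962, -1.767899, -0.402239, 0.739669]
Step 3: Dot product.
a^T * proj(x) = 0*(-0.406962) - 5*(-1.767899) + 5*(-0.402239) - 4*0.739669 = 3.8696


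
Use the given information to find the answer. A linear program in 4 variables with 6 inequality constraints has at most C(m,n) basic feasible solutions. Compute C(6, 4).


Each vertex corresponds to some choice of n active constraints out of m, so the number of vertices is at most C(m, n) = m! / (n!(m-n)!).
m = 6, n = 4
Numerator: 6 * 5 * 4 * 3
Denominator: 4! = 24
C(6, 4) = 15


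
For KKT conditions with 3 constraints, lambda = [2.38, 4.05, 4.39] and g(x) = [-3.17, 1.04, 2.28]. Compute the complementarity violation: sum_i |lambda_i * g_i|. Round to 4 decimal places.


KKT complementary slackness check:
lambda_1 * g_1 = 2.38 * -3.17 = -7.5446
lambda_2 * g_2 = 4.05 * 1.04 = 4.212
lambda_3 * g_3 = 4.39 * 2.28 = 10.0092
Total violation = 7.5446 + 4.212 + 10.0092 = 21.7658


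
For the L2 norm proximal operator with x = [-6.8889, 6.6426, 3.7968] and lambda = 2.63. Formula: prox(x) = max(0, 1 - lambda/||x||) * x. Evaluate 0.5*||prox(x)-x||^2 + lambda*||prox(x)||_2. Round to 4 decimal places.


Step 1: Compute ||x||.
||x|| = 10.2955
Step 2: Compute scaling factor.
scale = max(0, 1 - 2.63/10.2955) = 0.7445
Step 3: prox(x) = [-5.1291, 4.9457, 2.8269]
||prox(x)|| = 7.6655
Step 4: Proximal objective.
0.5*||prox-x||^2 = 3.4585
lambda*||prox|| = 20.1603
Total = 23.6186


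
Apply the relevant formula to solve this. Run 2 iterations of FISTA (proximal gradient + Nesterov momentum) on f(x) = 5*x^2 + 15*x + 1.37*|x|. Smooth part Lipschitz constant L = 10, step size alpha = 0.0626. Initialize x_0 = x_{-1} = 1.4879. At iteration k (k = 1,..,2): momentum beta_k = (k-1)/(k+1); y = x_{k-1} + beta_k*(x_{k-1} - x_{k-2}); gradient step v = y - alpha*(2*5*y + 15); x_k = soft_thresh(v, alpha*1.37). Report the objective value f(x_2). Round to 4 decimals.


FISTA on f(x) = 5*x^2 + 15*x + 1.37*|x|
L = 10, alpha = 0.0626
Iteration 1: beta = 0.0, y = 1.4879 + 0.0*(1.4879 - 1.4879) = 1.4879
  grad(y) = 29.879, v = y - alpha*grad = -0.3825
  prox(v) = soft_thresh(-0.3825, 0.0858) = -0.2968
Iteration 2: beta = 0.3333, y = -0.2968 + 0.3333*(-0.2968 - 1.4879) = -0.8917
  grad(y) = 6.0835, v = y - alpha*grad = -1.2725
  prox(v) = soft_thresh(-1.2725, 0.0858) = -1.1867
f(x_2) = 5*(-1.1867)^2 + 15*(-1.1867) + 1.37*|-1.1867| = -9.1335


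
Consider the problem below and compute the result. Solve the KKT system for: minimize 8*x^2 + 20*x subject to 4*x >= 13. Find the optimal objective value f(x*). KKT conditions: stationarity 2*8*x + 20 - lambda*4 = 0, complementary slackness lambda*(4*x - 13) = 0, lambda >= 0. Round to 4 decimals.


Step 1: Try lambda = 0 (constraint inactive).
x_unc = -20/(2*8) = -1.25
Check: 4*-1.25 = -5.0 < 13 -- violated!
Step 2: Constraint must be active: 4*x = 13
x* = 13/4 = 3.25
lambda = (2*8*3.25 + 20)/4 = 18.0
Step 3: Compute optimal value.
f(x*) = 8*3.25^2 + 20*3.25 = 149.5


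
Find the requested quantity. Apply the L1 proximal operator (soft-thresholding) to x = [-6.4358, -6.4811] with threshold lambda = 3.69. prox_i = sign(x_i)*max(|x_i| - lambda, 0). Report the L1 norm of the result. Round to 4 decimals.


Soft-thresholding with lambda = 3.69:
prox(-6.4358) = sign(-6.4358)*max(|-6.4358| - 3.69, 0) = -2.7458
prox(-6.4811) = sign(-6.4811)*max(|-6.4811| - 3.69, 0) = -2.7911
prox(x) = [-2.7458, -2.7911]
||prox(x)||_1 = 2.7458 + 2.7911 = 5.5369


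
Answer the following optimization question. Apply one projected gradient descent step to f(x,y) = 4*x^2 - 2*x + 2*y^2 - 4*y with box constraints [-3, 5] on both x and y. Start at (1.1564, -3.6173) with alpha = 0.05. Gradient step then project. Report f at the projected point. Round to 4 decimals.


Step 1: Compute gradient at (1.1564, -3.6173).
grad_x = 2*4*1.1564 - 2 = 7.2512
grad_y = 2*2*-3.6173 - 4 = -18.4692
Step 2: Gradient step.
x_raw = 1.1564 - 0.05*7.2512 = 0.7938
y_raw = -3.6173 - 0.05*-18.4692 = -2.6938
Step 3: Project onto [-3, 5].
x_proj = clip(0.7938) = 0.7938
y_proj = clip(-2.6938) = -2.6938
Step 4: Evaluate f.
f(0.7938, -2.6938) = 26.222


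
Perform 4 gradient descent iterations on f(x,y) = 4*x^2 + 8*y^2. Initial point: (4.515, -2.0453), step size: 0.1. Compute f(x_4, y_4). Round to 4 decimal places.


Gradient descent on f(x,y) = 4*x^2 + 8*y^2.
Starting point: (4.515, -2.0453), alpha = 0.1
Step 1: grad_x = 2*4*4.515 = 36.12, grad_y = 2*8*-2.0453 = -32.7248
  x_1 = 4.515 - 0.1*36.12 = 0.903
  y_1 = -2.0453 - 0.1*-32.7248 = 1.2272
Step 2: grad_x = 2*4*0.903 = 7.224, grad_y = 2*8*1.2272 = 19.6349
  x_2 = 0.903 - 0.1*7.224 = 0.1806
  y_2 = 1.2272 - 0.1*19.6349 = -0.7363
Step 3: grad_x = 2*4*0.1806 = 1.4448, grad_y = 2*8*-0.7363 = -11.7809
  x_3 = 0.1806 - 0.1*1.4448 = 0.0361
  y_3 = -0.7363 - 0.1*-11.7809 = 0.4418
Step 4: grad_x = 2*4*0.0361 = 0.289, grad_y = 2*8*0.4418 = 7.0686
  x_4 = 0.0361 - 0.1*0.289 = 0.0072
  y_4 = 0.4418 - 0.1*7.0686 = -0.2651
f(0.0072, -0.2651) = 4*0.0072^2 + 8*(-0.2651)^2 = 0.5623


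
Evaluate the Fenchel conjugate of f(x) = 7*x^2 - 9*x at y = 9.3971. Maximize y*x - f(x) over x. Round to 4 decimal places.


f*(y) = sup_x {y*x - a*x^2 - b*x} = sup_x {(y-b)*x - a*x^2}
FOC: (y - b) - 2a*x = 0 => x* = (y - b)/(2a)
x* = (9.3971 + 9)/(2*7) = 1.3141
f*(9.3971) = (y-b)^2/(4a) = (9.3971 + 9)^2/(4*7)
= 338.4533/28 = 12.0876


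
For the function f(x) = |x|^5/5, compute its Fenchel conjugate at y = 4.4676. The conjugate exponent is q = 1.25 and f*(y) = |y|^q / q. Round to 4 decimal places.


The conjugate exponent q satisfies 1/p + 1/q = 1.
p = 5, so q = 5/(5 - 1) = 1.25
|y|^q = 4.4676^1.25 = 6.4952
f*(4.4676) = 6.4952 / 1.25 = 5.1962


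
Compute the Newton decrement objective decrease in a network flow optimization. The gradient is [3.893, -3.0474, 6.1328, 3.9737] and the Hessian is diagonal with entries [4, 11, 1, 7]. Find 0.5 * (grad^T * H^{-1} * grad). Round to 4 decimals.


Step 1: H is diagonal, so H^(-1) * g = [0.9733, -0.277, 6.1328, 0.5677].
Step 2: g^T H^(-1) g = sum_i g_i^2 / H_ii
  = (3.893)^2/4 + (-3.0474)^2/11 + (6.1328)^2/1 + (3.9737)^2/7
  = 3.7889 + 0.8442 + 37.6112 + 2.2558 = 44.5001
Step 3: Objective decrease = 0.5 * g^T H^(-1) g = 22.25


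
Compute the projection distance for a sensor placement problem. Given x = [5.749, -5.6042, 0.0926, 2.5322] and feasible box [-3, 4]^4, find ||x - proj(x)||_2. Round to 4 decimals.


Project each component onto [-3, 4].
clip(5.749) = 4.0, clip(-5.6042) = -3.0, clip(0.0926) = 0.0926, clip(2.5322) = 2.5322
Projection = [4.0, -3.0, 0.0926, 2.5322]
Squared diffs: [3.059, 6.7819, 0.0, 0.0]
Distance = sqrt(9.8409) = 3.137


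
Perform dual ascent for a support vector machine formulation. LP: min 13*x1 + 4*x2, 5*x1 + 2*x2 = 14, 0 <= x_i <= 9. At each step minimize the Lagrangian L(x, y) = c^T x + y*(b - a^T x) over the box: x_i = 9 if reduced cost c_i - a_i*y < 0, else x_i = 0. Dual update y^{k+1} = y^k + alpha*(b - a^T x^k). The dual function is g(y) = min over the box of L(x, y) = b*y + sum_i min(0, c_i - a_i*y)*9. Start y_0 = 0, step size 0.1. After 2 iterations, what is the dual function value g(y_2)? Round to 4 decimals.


Dual ascent for LP: min 13*x1 + 4*x2, 5*x1 + 2*x2 = 14, 0 <= x_i <= 9
Step 1: y^k = 0.0, reduced costs: (13.0, 4.0)
  x^k = (0.0, 0.0), subgradient = b - a^T x = 14.0
  y^{k+1} = 0.0 + 0.1*14.0 = 1.4
Step 2: y^k = 1.4, reduced costs: (6.0, 1.2)
  x^k = (0.0, 0.0), subgradient = b - a^T x = 14.0
  y^{k+1} = 1.4 + 0.1*14.0 = 2.8
Dual objective at y_2 = 2.8: reduced costs (-1.0, -1.6), box minimizer x = (9.0, 9.0)
g(y_2) = b*y + (c1 - a1*y)*x1 + (c2 - a2*y)*x2 = 14*2.8 + (-1.0)*9.0 + (-1.6)*9.0 = 39.2 - 9.0 - 14.4 = 15.8


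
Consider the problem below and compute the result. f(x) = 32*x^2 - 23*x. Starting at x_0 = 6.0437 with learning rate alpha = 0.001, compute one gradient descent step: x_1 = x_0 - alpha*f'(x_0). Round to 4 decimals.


We compute the gradient at x_0 and apply the update.
f'(x) = 64*x - 23
f'(6.0437) = 64*6.0437 - 23 = 363.7968
x_1 = 6.0437 - 0.001*363.7968 = 5.6799


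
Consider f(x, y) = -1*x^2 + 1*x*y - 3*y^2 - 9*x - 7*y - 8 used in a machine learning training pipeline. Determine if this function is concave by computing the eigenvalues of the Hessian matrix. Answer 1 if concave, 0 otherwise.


The Hessian of f(x,y) = -1*x^2 + 1*x*y - 3*y^2 - 9*x - 7*y - 8 is:
H = [[-2, 1], [1, -6]]
Trace = -2 - 6 = -8
Determinant = -2*-6 - (1)^2 = 11
Discriminant = (-8)^2 - 4*11 = 20.0
Eigenvalues: lambda_1 = -6.2361, lambda_2 = -1.7639
The function is concave.

1


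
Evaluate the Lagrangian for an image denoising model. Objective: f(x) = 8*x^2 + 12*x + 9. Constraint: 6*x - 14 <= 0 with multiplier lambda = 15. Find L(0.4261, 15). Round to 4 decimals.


Step 1: Evaluate f(x).
f(0.4261) = 8*0.4261^2 + 12*0.4261 + 9 = 15.5657
Step 2: Evaluate g(x).
g(0.4261) = 6*0.4261 - 14 = -11.4434
Step 3: Compute Lagrangian.
L = 15.5657 + 15*-11.4434 = -156.0853


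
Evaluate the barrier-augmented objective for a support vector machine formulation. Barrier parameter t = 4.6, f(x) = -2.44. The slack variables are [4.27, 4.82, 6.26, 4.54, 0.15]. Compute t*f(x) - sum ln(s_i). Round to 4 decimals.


Step 1: Compute log-barrier.
ln values: [1.4516, 1.5728, 1.8342, 1.5129, -1.8971]
phi = -(1.4516 + 1.5728 + 1.8342 + 1.5129 - 1.8971) = -4.4744
Step 2: Compute augmented objective.
t*f(x) = 4.6*-2.44 = -11.224
Total = -11.224 - 4.4744 = -15.6984


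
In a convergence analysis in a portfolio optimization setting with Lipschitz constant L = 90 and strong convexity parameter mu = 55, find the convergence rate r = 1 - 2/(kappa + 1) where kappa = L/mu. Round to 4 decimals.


Step 1: Compute the condition number.
kappa = L/mu = 90/55 = 1.6364
Step 2: Compute the convergence rate.
r = 1 - 2/(kappa + 1) = 1 - 2*mu/(L + mu) = (L - mu)/(L + mu) = 35/145 = 0.2414


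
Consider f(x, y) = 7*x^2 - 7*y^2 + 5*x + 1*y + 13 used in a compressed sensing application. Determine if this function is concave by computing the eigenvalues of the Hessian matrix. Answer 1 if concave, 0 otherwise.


The Hessian of f(x,y) = 7*x^2 - 7*y^2 + 5*x + 1*y + 13 is:
H = [[14, 0], [0, -14]]
Trace = 14 - 14 = 0
Determinant = 14*-14 - (0)^2 = -196
Discriminant = (0)^2 - 4*-196 = 784.0
Eigenvalues: lambda_1 = -14.0, lambda_2 = 14.0
The function is not concave.

0


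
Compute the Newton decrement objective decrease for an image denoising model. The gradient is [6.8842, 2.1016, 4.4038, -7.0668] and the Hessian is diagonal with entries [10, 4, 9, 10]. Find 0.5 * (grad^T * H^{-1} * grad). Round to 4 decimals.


Step 1: H is diagonal, so H^(-1) * g = [0.6884, 0.5254, 0.4893, -0.7067].
Step 2: g^T H^(-1) g = sum_i g_i^2 / H_ii
  = (6.8842)^2/10 + (2.1016)^2/4 + (4.4038)^2/9 + (-7.0668)^2/10
  = 4.7392 + 1.1042 + 2.1548 + 4.994 = 12.9922
Step 3: Objective decrease = 0.5 * g^T H^(-1) g = 6.4961


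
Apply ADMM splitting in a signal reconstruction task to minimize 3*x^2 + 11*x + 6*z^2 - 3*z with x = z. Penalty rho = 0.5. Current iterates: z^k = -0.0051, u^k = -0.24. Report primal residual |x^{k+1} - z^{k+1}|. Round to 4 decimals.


ADMM iteration with rho = 0.5, z^k = -0.0051, u^k = -0.24
Step 1: x-update.
Minimize 3*x^2 + 11*x + (0.5/2)*(x + 0.0051 - 0.24)^2
FOC: (2*3 + 0.5)*x = -11 + 0.5*(-0.0051 + 0.24)
x^{k+1} = -1.6742
Step 2: z-update.
Minimize 6*z^2 - 3*z + (0.5/2)*(-1.6742 - z - 0.24)^2
FOC: (2*6 + 0.5)*z = 3 + 0.5*(-1.6742 - 0.24)
z^{k+1} = 0.1634
Step 3: u-update.
u^{k+1} = -0.24 - 1.6742 - 0.1634 = -2.0777
Step 4: Primal residual = |-1.6742 - 0.1634| = 1.8377


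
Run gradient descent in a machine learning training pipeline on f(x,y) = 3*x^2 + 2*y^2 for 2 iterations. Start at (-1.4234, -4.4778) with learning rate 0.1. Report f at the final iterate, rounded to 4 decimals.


Gradient descent on f(x,y) = 3*x^2 + 2*y^2.
Starting point: (-1.4234, -4.4778), alpha = 0.1
Step 1: grad_x = 2*3*-1.4234 = -8.5404, grad_y = 2*2*-4.4778 = -17.9112
  x_1 = -1.4234 - 0.1*-8.5404 = -0.5694
  y_1 = -4.4778 - 0.1*-17.9112 = -2.6867
Step 2: grad_x = 2*3*-0.5694 = -3.4162, grad_y = 2*2*-2.6867 = -10.7467
  x_2 = -0.5694 - 0.1*-3.4162 = -0.2277
  y_2 = -2.6867 - 0.1*-10.7467 = -1.612
f(-0.2277, -1.612) = 3*(-0.2277)^2 + 2*(-1.612)^2 = 5.3527


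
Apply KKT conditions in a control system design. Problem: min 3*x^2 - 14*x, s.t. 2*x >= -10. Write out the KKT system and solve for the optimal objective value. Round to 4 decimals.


Step 1: Try lambda = 0 (constraint inactive).
Stationarity: 2*3*x - 14 = 0
x* = 14/(2*3) = 7/3 = 2.3333 (rounded; the exact value 7/3 is used below)
Check constraint: 2*2.3333 = 4.6666 >= -10 -- satisfied.
Step 2: Compute optimal value.
f(x*) = 3*(7/3)^2 - 14*(7/3) = -16.3333


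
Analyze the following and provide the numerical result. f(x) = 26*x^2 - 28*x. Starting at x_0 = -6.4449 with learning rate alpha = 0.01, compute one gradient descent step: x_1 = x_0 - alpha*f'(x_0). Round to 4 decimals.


We compute the gradient at x_0 and apply the update.
f'(x) = 52*x - 28
f'(-6.4449) = 52*-6.4449 - 28 = -363.1348
x_1 = -6.4449 - 0.01*-363.1348 = -2.8136


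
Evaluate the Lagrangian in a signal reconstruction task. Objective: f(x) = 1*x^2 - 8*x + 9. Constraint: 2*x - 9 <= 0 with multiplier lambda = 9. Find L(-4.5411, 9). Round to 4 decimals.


Step 1: Evaluate f(x).
f(-4.5411) = 1*(-4.5411)^2 - 8*(-4.5411) + 9 = 65.9504
Step 2: Evaluate g(x).
g(-4.5411) = 2*-4.5411 - 9 = -18.0822
Step 3: Compute Lagrangian.
L = 65.9504 + 9*-18.0822 = -96.7894


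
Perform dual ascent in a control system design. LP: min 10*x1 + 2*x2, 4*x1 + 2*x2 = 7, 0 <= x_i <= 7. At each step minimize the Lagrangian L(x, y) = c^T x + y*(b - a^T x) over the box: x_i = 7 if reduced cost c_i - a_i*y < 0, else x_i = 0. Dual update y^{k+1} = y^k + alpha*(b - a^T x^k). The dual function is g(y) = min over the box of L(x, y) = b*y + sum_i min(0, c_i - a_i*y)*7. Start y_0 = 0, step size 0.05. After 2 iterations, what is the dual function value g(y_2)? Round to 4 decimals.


Dual ascent for LP: min 10*x1 + 2*x2, 4*x1 + 2*x2 = 7, 0 <= x_i <= 7
Step 1: y^k = 0.0, reduced costs: (10.0, 2.0)
  x^k = (0.0, 0.0), subgradient = b - a^T x = 7.0
  y^{k+1} = 0.0 + 0.05*7.0 = 0.35
Step 2: y^k = 0.35, reduced costs: (8.6, 1.3)
  x^k = (0.0, 0.0), subgradient = b - a^T x = 7.0
  y^{k+1} = 0.35 + 0.05*7.0 = 0.7
Dual objective at y_2 = 0.7: reduced costs (7.2, 0.6), box minimizer x = (0.0, 0.0)
g(y_2) = b*y + (c1 - a1*y)*x1 + (c2 - a2*y)*x2 = 7*0.7 + 7.2*0.0 + 0.6*0.0 = 4.9 + 0.0 + 0.0 = 4.9


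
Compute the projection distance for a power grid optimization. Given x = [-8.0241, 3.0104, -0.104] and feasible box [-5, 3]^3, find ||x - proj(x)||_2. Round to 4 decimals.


Project each component onto [-5, 3].
clip(-8.0241) = -5.0, clip(3.0104) = 3.0, clip(-0.104) = -0.104
Projection = [-5.0, 3.0, -0.104]
Squared diffs: [9.1452, 0.0001, 0.0]
Distance = sqrt(9.1453) = 3.0241


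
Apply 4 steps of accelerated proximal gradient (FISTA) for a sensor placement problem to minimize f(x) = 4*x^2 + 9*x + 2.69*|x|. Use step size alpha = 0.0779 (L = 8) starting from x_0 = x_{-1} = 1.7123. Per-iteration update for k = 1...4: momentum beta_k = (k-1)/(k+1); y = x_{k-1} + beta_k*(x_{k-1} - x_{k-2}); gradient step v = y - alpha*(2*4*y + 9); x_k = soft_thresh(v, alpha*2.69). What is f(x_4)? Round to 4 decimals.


FISTA on f(x) = 4*x^2 + 9*x + 2.69*|x|
L = 8, alpha = 0.0779
Iteration 1: beta = 0.0, y = 1.7123 + 0.0*(1.7123 - 1.7123) = 1.7123
  grad(y) = 22.6984, v = y - alpha*grad = -0.0559
  prox(v) = soft_thresh(-0.0559, 0.2096) = 0.0
Iteration 2: beta = 0.3333, y = 0.0 + 0.3333*(0.0 - 1.7123) = -0.5708
  grad(y) = 4.4339, v = y - alpha*grad = -0.9162
  prox(v) = soft_thresh(-0.9162, 0.2096) = -0.7066
Iteration 3: beta = 0.5, y = -0.7066 + 0.5*(-0.7066 - 0.0) = -1.0599
  grad(y) = 0.5206, v = y - alpha*grad = -1.1005
  prox(v) = soft_thresh(-1.1005, 0.2096) = -0.8909
Iteration 4: beta = 0.6, y = -0.8909 + 0.6*(-0.8909 + 0.7066) = -1.0015
  grad(y) = 0.9879, v = y - alpha*grad = -1.0785
  prox(v) = soft_thresh(-1.0785, 0.2096) = -0.8689
f(x_4) = 4*(-0.8689)^2 + 9*(-0.8689) + 2.69*|-0.8689| = -2.4628


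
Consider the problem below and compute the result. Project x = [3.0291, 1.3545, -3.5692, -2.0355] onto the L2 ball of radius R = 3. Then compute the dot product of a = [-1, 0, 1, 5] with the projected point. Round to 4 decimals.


Step 1: Compute ||x|| (intermediates to 6 decimals).
||x|| = sqrt(3.0291^2 + 1.3545^2 + (-3.5692)^2 + (-2.0355)^2) = 5.281341
Step 2: Project.
Since ||x|| > R, scale = R/||x|| = 3/5.281341 = 0.568038, proj(x) = scale * x
proj(x) = [1.720644, 0.769407, -2.027441, -1.156241]
Step 3: Dot product.
a^T * proj(x) = -1*1.720644 + 0*0.769407 + 1*(-2.027441) + 5*(-1.156241) = -9.5293


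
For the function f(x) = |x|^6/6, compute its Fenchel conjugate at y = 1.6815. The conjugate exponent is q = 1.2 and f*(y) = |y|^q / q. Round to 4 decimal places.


The conjugate exponent q satisfies 1/p + 1/q = 1.
p = 6, so q = 6/(6 - 1) = 1.2
|y|^q = 1.6815^1.2 = 1.8657
f*(1.6815) = 1.8657 / 1.2 = 1.5547


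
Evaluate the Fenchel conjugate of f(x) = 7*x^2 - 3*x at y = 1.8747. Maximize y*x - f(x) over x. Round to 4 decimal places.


f*(y) = sup_x {y*x - a*x^2 - b*x} = sup_x {(y-b)*x - a*x^2}
FOC: (y - b) - 2a*x = 0 => x* = (y - b)/(2a)
x* = (1.8747 + 3)/(2*7) = 0.3482
f*(1.8747) = (y-b)^2/(4a) = (1.8747 + 3)^2/(4*7)
= 23.7627/28 = 0.8487


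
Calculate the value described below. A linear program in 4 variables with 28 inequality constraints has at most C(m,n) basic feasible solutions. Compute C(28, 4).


Each vertex corresponds to some choice of n active constraints out of m, so the number of vertices is at most C(m, n) = m! / (n!(m-n)!).
m = 28, n = 4
Numerator: 28 * 27 * 26 * 25
Denominator: 4! = 24
C(28, 4) = 20475


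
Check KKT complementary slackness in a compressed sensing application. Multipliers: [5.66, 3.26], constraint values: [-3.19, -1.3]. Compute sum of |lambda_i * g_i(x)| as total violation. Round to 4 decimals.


KKT complementary slackness check:
lambda_1 * g_1 = 5.66 * -3.19 = -18.0554
lambda_2 * g_2 = 3.26 * -1.3 = -4.238
Total violation = 18.0554 + 4.238 = 22.2934


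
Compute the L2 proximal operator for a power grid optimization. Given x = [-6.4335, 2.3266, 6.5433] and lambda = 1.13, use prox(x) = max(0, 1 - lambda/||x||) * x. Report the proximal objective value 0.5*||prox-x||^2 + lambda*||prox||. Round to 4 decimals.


Step 1: Compute ||x||.
||x|| = 9.4667
Step 2: Compute scaling factor.
scale = max(0, 1 - 1.13/9.4667) = 0.8806
Step 3: prox(x) = [-5.6656, 2.0489, 5.7623]
||prox(x)|| = 8.3367
Step 4: Proximal objective.
0.5*||prox-x||^2 = 0.6385
lambda*||prox|| = 9.4205
Total = 10.0589


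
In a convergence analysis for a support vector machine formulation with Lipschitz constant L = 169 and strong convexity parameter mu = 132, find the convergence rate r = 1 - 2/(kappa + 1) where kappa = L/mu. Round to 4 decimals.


Step 1: Compute the condition number.
kappa = L/mu = 169/132 = 1.2803
Step 2: Compute the convergence rate.
r = 1 - 2/(kappa + 1) = 1 - 2*mu/(L + mu) = (L - mu)/(L + mu) = 37/301 = 0.1229


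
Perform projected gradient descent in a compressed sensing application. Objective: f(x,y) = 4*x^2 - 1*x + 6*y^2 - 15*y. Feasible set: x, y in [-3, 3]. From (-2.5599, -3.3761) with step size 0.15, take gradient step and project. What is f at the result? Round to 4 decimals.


Step 1: Compute gradient at (-2.5599, -3.3761).
grad_x = 2*4*-2.5599 - 1 = -21.4792
grad_y = 2*6*-3.3761 - 15 = -55.5132
Step 2: Gradient step.
x_raw = -2.5599 - 0.15*-21.4792 = 0.662
y_raw = -3.3761 - 0.15*-55.5132 = 4.9509
Step 3: Project onto [-3, 3].
x_proj = clip(0.662) = 0.662
y_proj = clip(4.9509) = 3.0
Step 4: Evaluate f.
f(0.662, 3.0) = 10.0909


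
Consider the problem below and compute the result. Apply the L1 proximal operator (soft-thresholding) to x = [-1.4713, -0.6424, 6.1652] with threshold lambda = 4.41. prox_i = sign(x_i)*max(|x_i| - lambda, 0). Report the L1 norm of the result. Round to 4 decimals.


Soft-thresholding with lambda = 4.41:
prox(-1.4713) = sign(-1.4713)*max(|-1.4713| - 4.41, 0) = 0.0
prox(-0.6424) = sign(-0.6424)*max(|-0.6424| - 4.41, 0) = 0.0
prox(6.1652) = sign(6.1652)*max(|6.1652| - 4.41, 0) = 1.7552
prox(x) = [0.0, 0.0, 1.7552]
||prox(x)||_1 = 0.0 + 0.0 + 1.7552 = 1.7552
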